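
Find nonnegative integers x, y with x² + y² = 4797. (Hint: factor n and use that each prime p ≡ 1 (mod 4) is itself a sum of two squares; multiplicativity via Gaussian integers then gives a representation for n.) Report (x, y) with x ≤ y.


Step 1: Factor n = 4797 = 3^2 · 13 · 41.
Step 2: Check the mod-4 condition on each prime factor: 3 ≡ 3 (mod 4), exponent 2 (must be even); 13 ≡ 1 (mod 4), exponent 1; 41 ≡ 1 (mod 4), exponent 1.
All primes ≡ 3 (mod 4) appear to even exponent (or don't appear), so by the two-squares theorem n IS expressible as a sum of two squares.
Step 3: Build a representation. Group n = k² · m with k = 3 and m = 13 · 41 = 533 (a product of primes ≡ 1 (mod 4)); a representation of m scales to one of n via (k·x)² + (k·y)² = k²(x² + y²). Each prime p ≡ 1 (mod 4) is itself a sum of two squares; find a² by testing p − a² for a perfect square:
  13: 13 − 1² = 12, 13 − 2² = 9 = 3² ⇒ 13 = 2² + 3².
  41: 41 − 1² = 40, 41 − 2² = 37, 41 − 3² = 32, 41 − 4² = 25 = 5² ⇒ 41 = 4² + 5².
  Combine using the Brahmagupta–Fibonacci identity (a² + b²)(c² + d²) = (ac − bd)² + (ad + bc)² = (ac + bd)² + (ad − bc)²:
  13 · 41 = 533: from (2² + 3²)(4² + 5²), take (2·4 − 3·5, 2·5 + 3·4) = (8 − 15, 10 + 12) = (-7, 22); dropping signs (only squares matter) gives (7, 22); check 7² + 22² = 49 + 484 = 533 ✓.
  Scale by k = 3: (3·7, 3·22) = (21, 66).
Step 4: Order so x ≤ y and verify: 21² + 66² = 441 + 4356 = 4797 = n. ✓

n = 4797 = 21² + 66² (one valid representation with x ≤ y).


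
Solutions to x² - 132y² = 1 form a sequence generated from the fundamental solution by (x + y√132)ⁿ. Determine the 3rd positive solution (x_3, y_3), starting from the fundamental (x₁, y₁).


Step 1: Find the fundamental solution (x₁, y₁) of x² - 132y² = 1.
  Expand √132 as a continued fraction. a₀ = ⌊√132⌋ = 11; iterate m_{k+1} = d_k·a_k − m_k, d_{k+1} = (132 − m_{k+1}²)/d_k, a_{k+1} = ⌊(a₀ + m_{k+1})/d_{k+1}⌋ (starting m₀ = 0, d₀ = 1), with convergents p_k = a_k·p_{k-1} + p_{k-2}, q_k = a_k·q_{k-1} + q_{k-2} (p₋₁ = 1, q₋₁ = 0):
  k = 0: a₀ = 11; p₀/q₀ = 11/1; p₀² − 132·q₀² = 121 − 132 = -11.
  k = 1: m = 11, d = 11, a = ⌊(11 + 11)/11⌋ = 2; p/q = (2·11 + 1)/(2·1 + 0) = 23/2; p² − 132·q² = 529 − 528 = 1.
  The first convergent with p² − 132·q² = 1 gives the fundamental solution (x₁, y₁) = (23, 2).
Step 2: Apply the recurrence (x_{n+1}, y_{n+1}) = (x₁x_n + 132y₁y_n, x₁y_n + y₁x_n) repeatedly.
  From (x_1, y_1) = (23, 2): x_2 = 23·23 + 132·2·2 = 1057; y_2 = 23·2 + 2·23 = 92.
  From (x_2, y_2) = (1057, 92): x_3 = 23·1057 + 132·2·92 = 48599; y_3 = 23·92 + 2·1057 = 4230.
Step 3: Verify x_3² - 132·y_3² = 2361862801 - 2361862800 = 1 (should be 1). ✓

(x_1, y_1) = (23, 2); (x_3, y_3) = (48599, 4230).


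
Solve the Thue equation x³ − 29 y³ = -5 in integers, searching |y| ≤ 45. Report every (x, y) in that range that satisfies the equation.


The equation is x³ - 29y³ = -5. For fixed y, x³ = 29·y³ − 5, so a solution requires the RHS to be a perfect cube.
Strategy: iterate y from -45 to 45, compute RHS = 29·y³ − 5, and check whether it is a (positive or negative) perfect cube.
Check small values of y:
  y = 0: RHS = -5 is not a perfect cube.
  y = 1: RHS = 24 is not a perfect cube.
  y = -1: RHS = -34 is not a perfect cube.
  y = 2: RHS = 227 is not a perfect cube.
  y = -2: RHS = -237 is not a perfect cube.
  y = 3: RHS = 778 is not a perfect cube.
  y = -3: RHS = -788 is not a perfect cube.
Continuing the search up to |y| = 45 finds no solutions either.
No (x, y) in the scanned range satisfies the equation.

No integer solutions with |y| ≤ 45.


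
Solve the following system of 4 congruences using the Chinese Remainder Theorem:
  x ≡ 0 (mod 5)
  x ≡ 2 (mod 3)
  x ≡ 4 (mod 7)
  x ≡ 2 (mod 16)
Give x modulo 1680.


Product of moduli M = 5 · 3 · 7 · 16 = 1680.
Merge one congruence at a time:
  Start: x ≡ 0 (mod 5).
  Combine with x ≡ 2 (mod 3); new modulus lcm = 15.
    Write x = 0 + 5·t and substitute into x ≡ 2 (mod 3): 5·t ≡ 2 − 0 = 2 (mod 3).
    Reduce coefficients mod 3: 2·t ≡ 2 (mod 3).
    The inverse of 2 mod 3 is 2 (since 2·2 = 4 = 1·3 + 1), so t ≡ 2·2 = 4 ≡ 1 (mod 3).
    Then x = 0 + 5·1 = 5, valid modulo lcm(5, 3) = 15: x ≡ 5 (mod 15).
  Combine with x ≡ 4 (mod 7); new modulus lcm = 105.
    Write x = 5 + 15·t and substitute into x ≡ 4 (mod 7): 15·t ≡ 4 − 5 = -1 (mod 7).
    Reduce coefficients mod 7: 1·t ≡ 6 (mod 7).
    So t ≡ 6 (mod 7).
    Then x = 5 + 15·6 = 95, valid modulo lcm(15, 7) = 105: x ≡ 95 (mod 105).
  Combine with x ≡ 2 (mod 16); new modulus lcm = 1680.
    Write x = 95 + 105·t and substitute into x ≡ 2 (mod 16): 105·t ≡ 2 − 95 = -93 (mod 16).
    Reduce coefficients mod 16: 9·t ≡ 3 (mod 16).
    The inverse of 9 mod 16 is 9 (since 9·9 = 81 = 5·16 + 1), so t ≡ 9·3 = 27 ≡ 11 (mod 16).
    Then x = 95 + 105·11 = 1250, valid modulo lcm(105, 16) = 1680: x ≡ 1250 (mod 1680).
Verify against each original: 1250 mod 5 = 0, 1250 mod 3 = 2, 1250 mod 7 = 4, 1250 mod 16 = 2.

x ≡ 1250 (mod 1680).


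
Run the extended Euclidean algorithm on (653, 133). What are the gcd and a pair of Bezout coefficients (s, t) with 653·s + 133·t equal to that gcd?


Euclidean algorithm on (653, 133) — divide until remainder is 0:
  653 = 4 · 133 + 121
  133 = 1 · 121 + 12
  121 = 10 · 12 + 1
  12 = 12 · 1 + 0
gcd(653, 133) = 1.
Track Bezout coefficients alongside the remainders: start with r₀ = 653 = a·1 + b·0 (s = 1, t = 0) and r₁ = 133 = a·0 + b·1 (s = 0, t = 1); each new remainder r_{k+1} = r_{k-1} − q_k·r_k inherits s_{k+1} = s_{k-1} − q_k·s_k, t_{k+1} = t_{k-1} − q_k·t_k, so r_k = a·s_k + b·t_k at every step:
  q = 4: r = 121, s = 1 − 4·0 = 1, t = 0 − 4·1 = -4  (check: 653·1 + 133·(-4) = 121)
  q = 1: r = 12, s = 0 − 1·1 = -1, t = 1 − 1·(-4) = 5  (check: 653·(-1) + 133·5 = 12)
  q = 10: r = 1, s = 1 − 10·(-1) = 11, t = -4 − 10·5 = -54  (check: 653·11 + 133·(-54) = 1)
The row with r = 1 (the gcd) gives the Bezout coefficients s = 11, t = -54.
Result: 653 · (11) + 133 · (-54) = 1.

gcd(653, 133) = 1; s = 11, t = -54 (check: 653·11 + 133·(-54) = 1).


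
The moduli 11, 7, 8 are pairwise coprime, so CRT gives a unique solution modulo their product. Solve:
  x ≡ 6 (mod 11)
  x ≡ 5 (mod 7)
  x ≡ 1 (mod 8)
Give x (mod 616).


Moduli 11, 7, 8 are pairwise coprime; by CRT there is a unique solution modulo M = 11 · 7 · 8 = 616.
Solve pairwise, accumulating the modulus:
  Start with x ≡ 6 (mod 11).
  Combine with x ≡ 5 (mod 7): since gcd(11, 7) = 1, we get a unique residue mod 77.
    Write x = 6 + 11·t and substitute into x ≡ 5 (mod 7): 11·t ≡ 5 − 6 = -1 (mod 7).
    Reduce coefficients mod 7: 4·t ≡ 6 (mod 7).
    The inverse of 4 mod 7 is 2 (since 4·2 = 8 = 1·7 + 1), so t ≡ 2·6 = 12 ≡ 5 (mod 7).
    Then x = 6 + 11·5 = 61, valid modulo lcm(11, 7) = 77: x ≡ 61 (mod 77).
  Combine with x ≡ 1 (mod 8): since gcd(77, 8) = 1, we get a unique residue mod 616.
    Write x = 61 + 77·t and substitute into x ≡ 1 (mod 8): 77·t ≡ 1 − 61 = -60 (mod 8).
    Reduce coefficients mod 8: 5·t ≡ 4 (mod 8).
    The inverse of 5 mod 8 is 5 (since 5·5 = 25 = 3·8 + 1), so t ≡ 5·4 = 20 ≡ 4 (mod 8).
    Then x = 61 + 77·4 = 369, valid modulo lcm(77, 8) = 616: x ≡ 369 (mod 616).
Verify: 369 mod 11 = 6 ✓, 369 mod 7 = 5 ✓, 369 mod 8 = 1 ✓.

x ≡ 369 (mod 616).


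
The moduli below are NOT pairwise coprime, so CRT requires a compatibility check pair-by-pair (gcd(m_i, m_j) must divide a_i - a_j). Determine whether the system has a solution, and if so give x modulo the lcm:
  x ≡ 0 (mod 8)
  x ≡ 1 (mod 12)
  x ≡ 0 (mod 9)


Moduli 8, 12, 9 are not pairwise coprime, so CRT works modulo lcm(m_i) when all pairwise compatibility conditions hold.
Pairwise compatibility: gcd(m_i, m_j) must divide a_i - a_j for every pair.
Merge one congruence at a time:
  Start: x ≡ 0 (mod 8).
  Combine with x ≡ 1 (mod 12): gcd(8, 12) = 4, and 1 - 0 = 1 is NOT divisible by 4.
    ⇒ system is inconsistent (no integer solution).

No solution (the system is inconsistent).


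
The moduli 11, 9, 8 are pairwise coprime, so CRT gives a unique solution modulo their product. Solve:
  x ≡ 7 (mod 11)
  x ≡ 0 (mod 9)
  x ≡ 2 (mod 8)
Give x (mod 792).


Moduli 11, 9, 8 are pairwise coprime; by CRT there is a unique solution modulo M = 11 · 9 · 8 = 792.
Solve pairwise, accumulating the modulus:
  Start with x ≡ 7 (mod 11).
  Combine with x ≡ 0 (mod 9): since gcd(11, 9) = 1, we get a unique residue mod 99.
    Write x = 7 + 11·t and substitute into x ≡ 0 (mod 9): 11·t ≡ 0 − 7 = -7 (mod 9).
    Reduce coefficients mod 9: 2·t ≡ 2 (mod 9).
    The inverse of 2 mod 9 is 5 (since 2·5 = 10 = 1·9 + 1), so t ≡ 5·2 = 10 ≡ 1 (mod 9).
    Then x = 7 + 11·1 = 18, valid modulo lcm(11, 9) = 99: x ≡ 18 (mod 99).
  Combine with x ≡ 2 (mod 8): since gcd(99, 8) = 1, we get a unique residue mod 792.
    Write x = 18 + 99·t and substitute into x ≡ 2 (mod 8): 99·t ≡ 2 − 18 = -16 (mod 8).
    Reduce coefficients mod 8: 3·t ≡ 0 (mod 8).
    The inverse of 3 mod 8 is 3 (since 3·3 = 9 = 1·8 + 1), so t ≡ 3·0 = 0 ≡ 0 (mod 8).
    Then x = 18 + 99·0 = 18, valid modulo lcm(99, 8) = 792: x ≡ 18 (mod 792).
Verify: 18 mod 11 = 7 ✓, 18 mod 9 = 0 ✓, 18 mod 8 = 2 ✓.

x ≡ 18 (mod 792).


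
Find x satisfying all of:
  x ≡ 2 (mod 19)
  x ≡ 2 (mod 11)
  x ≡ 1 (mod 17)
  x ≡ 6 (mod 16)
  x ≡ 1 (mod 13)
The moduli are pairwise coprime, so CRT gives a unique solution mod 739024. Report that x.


Product of moduli M = 19 · 11 · 17 · 16 · 13 = 739024.
Merge one congruence at a time:
  Start: x ≡ 2 (mod 19).
  Combine with x ≡ 2 (mod 11); new modulus lcm = 209.
    Write x = 2 + 19·t and substitute into x ≡ 2 (mod 11): 19·t ≡ 2 − 2 = 0 (mod 11).
    Reduce coefficients mod 11: 8·t ≡ 0 (mod 11).
    The inverse of 8 mod 11 is 7 (since 8·7 = 56 = 5·11 + 1), so t ≡ 7·0 = 0 ≡ 0 (mod 11).
    Then x = 2 + 19·0 = 2, valid modulo lcm(19, 11) = 209: x ≡ 2 (mod 209).
  Combine with x ≡ 1 (mod 17); new modulus lcm = 3553.
    Write x = 2 + 209·t and substitute into x ≡ 1 (mod 17): 209·t ≡ 1 − 2 = -1 (mod 17).
    Reduce coefficients mod 17: 5·t ≡ 16 (mod 17).
    The inverse of 5 mod 17 is 7 (since 5·7 = 35 = 2·17 + 1), so t ≡ 7·16 = 112 ≡ 10 (mod 17).
    Then x = 2 + 209·10 = 2092, valid modulo lcm(209, 17) = 3553: x ≡ 2092 (mod 3553).
  Combine with x ≡ 6 (mod 16); new modulus lcm = 56848.
    Write x = 2092 + 3553·t and substitute into x ≡ 6 (mod 16): 3553·t ≡ 6 − 2092 = -2086 (mod 16).
    Reduce coefficients mod 16: 1·t ≡ 10 (mod 16).
    So t ≡ 10 (mod 16).
    Then x = 2092 + 3553·10 = 37622, valid modulo lcm(3553, 16) = 56848: x ≡ 37622 (mod 56848).
  Combine with x ≡ 1 (mod 13); new modulus lcm = 739024.
    Write x = 37622 + 56848·t and substitute into x ≡ 1 (mod 13): 56848·t ≡ 1 − 37622 = -37621 (mod 13).
    Reduce coefficients mod 13: 12·t ≡ 1 (mod 13).
    The inverse of 12 mod 13 is 12 (since 12·12 = 144 = 11·13 + 1), so t ≡ 12·1 = 12 ≡ 12 (mod 13).
    Then x = 37622 + 56848·12 = 719798, valid modulo lcm(56848, 13) = 739024: x ≡ 719798 (mod 739024).
Verify against each original: 719798 mod 19 = 2, 719798 mod 11 = 2, 719798 mod 17 = 1, 719798 mod 16 = 6, 719798 mod 13 = 1.

x ≡ 719798 (mod 739024).


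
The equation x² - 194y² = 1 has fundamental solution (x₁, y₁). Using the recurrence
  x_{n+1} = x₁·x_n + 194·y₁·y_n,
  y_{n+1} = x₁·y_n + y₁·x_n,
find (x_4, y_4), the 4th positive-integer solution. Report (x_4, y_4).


Step 1: Find the fundamental solution (x₁, y₁) of x² - 194y² = 1.
  Expand √194 as a continued fraction. a₀ = ⌊√194⌋ = 13; iterate m_{k+1} = d_k·a_k − m_k, d_{k+1} = (194 − m_{k+1}²)/d_k, a_{k+1} = ⌊(a₀ + m_{k+1})/d_{k+1}⌋ (starting m₀ = 0, d₀ = 1), with convergents p_k = a_k·p_{k-1} + p_{k-2}, q_k = a_k·q_{k-1} + q_{k-2} (p₋₁ = 1, q₋₁ = 0):
  k = 0: a₀ = 13; p₀/q₀ = 13/1; p₀² − 194·q₀² = 169 − 194 = -25.
  k = 1: m = 13, d = 25, a = ⌊(13 + 13)/25⌋ = 1; p/q = (1·13 + 1)/(1·1 + 0) = 14/1; p² − 194·q² = 196 − 194 = 2.
  k = 2: m = 12, d = 2, a = ⌊(13 + 12)/2⌋ = 12; p/q = (12·14 + 13)/(12·1 + 1) = 181/13; p² − 194·q² = 32761 − 32786 = -25.
  k = 3: m = 12, d = 25, a = ⌊(13 + 12)/25⌋ = 1; p/q = (1·181 + 14)/(1·13 + 1) = 195/14; p² − 194·q² = 38025 − 38024 = 1.
  The first convergent with p² − 194·q² = 1 gives the fundamental solution (x₁, y₁) = (195, 14).
Step 2: Apply the recurrence (x_{n+1}, y_{n+1}) = (x₁x_n + 194y₁y_n, x₁y_n + y₁x_n) repeatedly.
  From (x_1, y_1) = (195, 14): x_2 = 195·195 + 194·14·14 = 76049; y_2 = 195·14 + 14·195 = 5460.
  From (x_2, y_2) = (76049, 5460): x_3 = 195·76049 + 194·14·5460 = 29658915; y_3 = 195·5460 + 14·76049 = 2129386.
  From (x_3, y_3) = (29658915, 2129386): x_4 = 195·29658915 + 194·14·2129386 = 11566900801; y_4 = 195·2129386 + 14·29658915 = 830455080.
Step 3: Verify x_4² - 194·y_4² = 133793194140174441601 - 133793194140174441600 = 1 (should be 1). ✓

(x_1, y_1) = (195, 14); (x_4, y_4) = (11566900801, 830455080).


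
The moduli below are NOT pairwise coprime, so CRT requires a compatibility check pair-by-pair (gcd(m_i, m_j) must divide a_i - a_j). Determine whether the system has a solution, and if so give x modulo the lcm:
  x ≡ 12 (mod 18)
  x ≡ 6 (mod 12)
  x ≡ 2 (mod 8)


Moduli 18, 12, 8 are not pairwise coprime, so CRT works modulo lcm(m_i) when all pairwise compatibility conditions hold.
Pairwise compatibility: gcd(m_i, m_j) must divide a_i - a_j for every pair.
Merge one congruence at a time:
  Start: x ≡ 12 (mod 18).
  Combine with x ≡ 6 (mod 12): gcd(18, 12) = 6; 6 - 12 = -6, which IS divisible by 6, so compatible.
    Write x = 12 + 18·t and substitute into x ≡ 6 (mod 12): 18·t ≡ 6 − 12 = -6 (mod 12).
    Divide the congruence (and modulus) by g = 6: 3·t ≡ -1 (mod 2).
    Reduce coefficients mod 2: 1·t ≡ 1 (mod 2).
    So t ≡ 1 (mod 2).
    Then x = 12 + 18·1 = 30, valid modulo lcm(18, 12) = 36: x ≡ 30 (mod 36).
  Combine with x ≡ 2 (mod 8): gcd(36, 8) = 4; 2 - 30 = -28, which IS divisible by 4, so compatible.
    Write x = 30 + 36·t and substitute into x ≡ 2 (mod 8): 36·t ≡ 2 − 30 = -28 (mod 8).
    Divide the congruence (and modulus) by g = 4: 9·t ≡ -7 (mod 2).
    Reduce coefficients mod 2: 1·t ≡ 1 (mod 2).
    So t ≡ 1 (mod 2).
    Then x = 30 + 36·1 = 66, valid modulo lcm(36, 8) = 72: x ≡ 66 (mod 72).
Verify: 66 mod 18 = 12, 66 mod 12 = 6, 66 mod 8 = 2.

x ≡ 66 (mod 72).


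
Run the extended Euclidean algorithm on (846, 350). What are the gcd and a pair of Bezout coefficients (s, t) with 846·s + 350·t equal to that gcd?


Euclidean algorithm on (846, 350) — divide until remainder is 0:
  846 = 2 · 350 + 146
  350 = 2 · 146 + 58
  146 = 2 · 58 + 30
  58 = 1 · 30 + 28
  30 = 1 · 28 + 2
  28 = 14 · 2 + 0
gcd(846, 350) = 2.
Track Bezout coefficients alongside the remainders: start with r₀ = 846 = a·1 + b·0 (s = 1, t = 0) and r₁ = 350 = a·0 + b·1 (s = 0, t = 1); each new remainder r_{k+1} = r_{k-1} − q_k·r_k inherits s_{k+1} = s_{k-1} − q_k·s_k, t_{k+1} = t_{k-1} − q_k·t_k, so r_k = a·s_k + b·t_k at every step:
  q = 2: r = 146, s = 1 − 2·0 = 1, t = 0 − 2·1 = -2  (check: 846·1 + 350·(-2) = 146)
  q = 2: r = 58, s = 0 − 2·1 = -2, t = 1 − 2·(-2) = 5  (check: 846·(-2) + 350·5 = 58)
  q = 2: r = 30, s = 1 − 2·(-2) = 5, t = -2 − 2·5 = -12  (check: 846·5 + 350·(-12) = 30)
  q = 1: r = 28, s = -2 − 1·5 = -7, t = 5 − 1·(-12) = 17  (check: 846·(-7) + 350·17 = 28)
  q = 1: r = 2, s = 5 − 1·(-7) = 12, t = -12 − 1·17 = -29  (check: 846·12 + 350·(-29) = 2)
The row with r = 2 (the gcd) gives the Bezout coefficients s = 12, t = -29.
Result: 846 · (12) + 350 · (-29) = 2.

gcd(846, 350) = 2; s = 12, t = -29 (check: 846·12 + 350·(-29) = 2).


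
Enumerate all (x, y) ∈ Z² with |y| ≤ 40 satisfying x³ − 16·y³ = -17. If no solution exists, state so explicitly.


The equation is x³ - 16y³ = -17. For fixed y, x³ = 16·y³ − 17, so a solution requires the RHS to be a perfect cube.
Strategy: iterate y from -40 to 40, compute RHS = 16·y³ − 17, and check whether it is a (positive or negative) perfect cube.
Check small values of y:
  y = 0: RHS = -17 is not a perfect cube.
  y = 1: RHS = -1 = (-1)³ ⇒ x = -1 works.
  y = -1: RHS = -33 is not a perfect cube.
  y = 2: RHS = 111 is not a perfect cube.
  y = -2: RHS = -145 is not a perfect cube.
  y = 3: RHS = 415 is not a perfect cube.
  y = -3: RHS = -449 is not a perfect cube.
Continuing the search up to |y| = 40 finds no further solutions beyond those listed.
Collected solutions: (-1, 1).

Solutions (with |y| ≤ 40): (-1, 1).


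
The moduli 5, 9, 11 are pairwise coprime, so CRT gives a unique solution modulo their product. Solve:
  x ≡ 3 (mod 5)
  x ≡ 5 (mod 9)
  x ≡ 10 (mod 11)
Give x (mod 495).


Moduli 5, 9, 11 are pairwise coprime; by CRT there is a unique solution modulo M = 5 · 9 · 11 = 495.
Solve pairwise, accumulating the modulus:
  Start with x ≡ 3 (mod 5).
  Combine with x ≡ 5 (mod 9): since gcd(5, 9) = 1, we get a unique residue mod 45.
    Write x = 3 + 5·t and substitute into x ≡ 5 (mod 9): 5·t ≡ 5 − 3 = 2 (mod 9).
    The inverse of 5 mod 9 is 2 (since 5·2 = 10 = 1·9 + 1), so t ≡ 2·2 = 4 ≡ 4 (mod 9).
    Then x = 3 + 5·4 = 23, valid modulo lcm(5, 9) = 45: x ≡ 23 (mod 45).
  Combine with x ≡ 10 (mod 11): since gcd(45, 11) = 1, we get a unique residue mod 495.
    Write x = 23 + 45·t and substitute into x ≡ 10 (mod 11): 45·t ≡ 10 − 23 = -13 (mod 11).
    Reduce coefficients mod 11: 1·t ≡ 9 (mod 11).
    So t ≡ 9 (mod 11).
    Then x = 23 + 45·9 = 428, valid modulo lcm(45, 11) = 495: x ≡ 428 (mod 495).
Verify: 428 mod 5 = 3 ✓, 428 mod 9 = 5 ✓, 428 mod 11 = 10 ✓.

x ≡ 428 (mod 495).


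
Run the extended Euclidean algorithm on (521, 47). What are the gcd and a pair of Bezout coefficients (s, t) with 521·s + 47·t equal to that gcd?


Euclidean algorithm on (521, 47) — divide until remainder is 0:
  521 = 11 · 47 + 4
  47 = 11 · 4 + 3
  4 = 1 · 3 + 1
  3 = 3 · 1 + 0
gcd(521, 47) = 1.
Track Bezout coefficients alongside the remainders: start with r₀ = 521 = a·1 + b·0 (s = 1, t = 0) and r₁ = 47 = a·0 + b·1 (s = 0, t = 1); each new remainder r_{k+1} = r_{k-1} − q_k·r_k inherits s_{k+1} = s_{k-1} − q_k·s_k, t_{k+1} = t_{k-1} − q_k·t_k, so r_k = a·s_k + b·t_k at every step:
  q = 11: r = 4, s = 1 − 11·0 = 1, t = 0 − 11·1 = -11  (check: 521·1 + 47·(-11) = 4)
  q = 11: r = 3, s = 0 − 11·1 = -11, t = 1 − 11·(-11) = 122  (check: 521·(-11) + 47·122 = 3)
  q = 1: r = 1, s = 1 − 1·(-11) = 12, t = -11 − 1·122 = -133  (check: 521·12 + 47·(-133) = 1)
The row with r = 1 (the gcd) gives the Bezout coefficients s = 12, t = -133.
Result: 521 · (12) + 47 · (-133) = 1.

gcd(521, 47) = 1; s = 12, t = -133 (check: 521·12 + 47·(-133) = 1).


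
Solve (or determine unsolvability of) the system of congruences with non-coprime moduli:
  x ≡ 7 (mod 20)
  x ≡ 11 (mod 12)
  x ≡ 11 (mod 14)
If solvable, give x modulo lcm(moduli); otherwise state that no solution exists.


Moduli 20, 12, 14 are not pairwise coprime, so CRT works modulo lcm(m_i) when all pairwise compatibility conditions hold.
Pairwise compatibility: gcd(m_i, m_j) must divide a_i - a_j for every pair.
Merge one congruence at a time:
  Start: x ≡ 7 (mod 20).
  Combine with x ≡ 11 (mod 12): gcd(20, 12) = 4; 11 - 7 = 4, which IS divisible by 4, so compatible.
    Write x = 7 + 20·t and substitute into x ≡ 11 (mod 12): 20·t ≡ 11 − 7 = 4 (mod 12).
    Divide the congruence (and modulus) by g = 4: 5·t ≡ 1 (mod 3).
    Reduce coefficients mod 3: 2·t ≡ 1 (mod 3).
    The inverse of 2 mod 3 is 2 (since 2·2 = 4 = 1·3 + 1), so t ≡ 2·1 = 2 ≡ 2 (mod 3).
    Then x = 7 + 20·2 = 47, valid modulo lcm(20, 12) = 60: x ≡ 47 (mod 60).
  Combine with x ≡ 11 (mod 14): gcd(60, 14) = 2; 11 - 47 = -36, which IS divisible by 2, so compatible.
    Write x = 47 + 60·t and substitute into x ≡ 11 (mod 14): 60·t ≡ 11 − 47 = -36 (mod 14).
    Divide the congruence (and modulus) by g = 2: 30·t ≡ -18 (mod 7).
    Reduce coefficients mod 7: 2·t ≡ 3 (mod 7).
    The inverse of 2 mod 7 is 4 (since 2·4 = 8 = 1·7 + 1), so t ≡ 4·3 = 12 ≡ 5 (mod 7).
    Then x = 47 + 60·5 = 347, valid modulo lcm(60, 14) = 420: x ≡ 347 (mod 420).
Verify: 347 mod 20 = 7, 347 mod 12 = 11, 347 mod 14 = 11.

x ≡ 347 (mod 420).


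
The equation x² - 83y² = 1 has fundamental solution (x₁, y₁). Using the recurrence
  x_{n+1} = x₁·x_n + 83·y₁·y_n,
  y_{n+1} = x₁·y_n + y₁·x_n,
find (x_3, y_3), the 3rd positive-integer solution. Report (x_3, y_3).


Step 1: Find the fundamental solution (x₁, y₁) of x² - 83y² = 1.
  Expand √83 as a continued fraction. a₀ = ⌊√83⌋ = 9; iterate m_{k+1} = d_k·a_k − m_k, d_{k+1} = (83 − m_{k+1}²)/d_k, a_{k+1} = ⌊(a₀ + m_{k+1})/d_{k+1}⌋ (starting m₀ = 0, d₀ = 1), with convergents p_k = a_k·p_{k-1} + p_{k-2}, q_k = a_k·q_{k-1} + q_{k-2} (p₋₁ = 1, q₋₁ = 0):
  k = 0: a₀ = 9; p₀/q₀ = 9/1; p₀² − 83·q₀² = 81 − 83 = -2.
  k = 1: m = 9, d = 2, a = ⌊(9 + 9)/2⌋ = 9; p/q = (9·9 + 1)/(9·1 + 0) = 82/9; p² − 83·q² = 6724 − 6723 = 1.
  The first convergent with p² − 83·q² = 1 gives the fundamental solution (x₁, y₁) = (82, 9).
Step 2: Apply the recurrence (x_{n+1}, y_{n+1}) = (x₁x_n + 83y₁y_n, x₁y_n + y₁x_n) repeatedly.
  From (x_1, y_1) = (82, 9): x_2 = 82·82 + 83·9·9 = 13447; y_2 = 82·9 + 9·82 = 1476.
  From (x_2, y_2) = (13447, 1476): x_3 = 82·13447 + 83·9·1476 = 2205226; y_3 = 82·1476 + 9·13447 = 242055.
Step 3: Verify x_3² - 83·y_3² = 4863021711076 - 4863021711075 = 1 (should be 1). ✓

(x_1, y_1) = (82, 9); (x_3, y_3) = (2205226, 242055).


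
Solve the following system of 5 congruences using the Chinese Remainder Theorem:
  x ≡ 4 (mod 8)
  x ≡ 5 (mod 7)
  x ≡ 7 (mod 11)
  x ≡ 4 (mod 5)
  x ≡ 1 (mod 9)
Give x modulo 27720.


Product of moduli M = 8 · 7 · 11 · 5 · 9 = 27720.
Merge one congruence at a time:
  Start: x ≡ 4 (mod 8).
  Combine with x ≡ 5 (mod 7); new modulus lcm = 56.
    Write x = 4 + 8·t and substitute into x ≡ 5 (mod 7): 8·t ≡ 5 − 4 = 1 (mod 7).
    Reduce coefficients mod 7: 1·t ≡ 1 (mod 7).
    So t ≡ 1 (mod 7).
    Then x = 4 + 8·1 = 12, valid modulo lcm(8, 7) = 56: x ≡ 12 (mod 56).
  Combine with x ≡ 7 (mod 11); new modulus lcm = 616.
    Write x = 12 + 56·t and substitute into x ≡ 7 (mod 11): 56·t ≡ 7 − 12 = -5 (mod 11).
    Reduce coefficients mod 11: 1·t ≡ 6 (mod 11).
    So t ≡ 6 (mod 11).
    Then x = 12 + 56·6 = 348, valid modulo lcm(56, 11) = 616: x ≡ 348 (mod 616).
  Combine with x ≡ 4 (mod 5); new modulus lcm = 3080.
    Write x = 348 + 616·t and substitute into x ≡ 4 (mod 5): 616·t ≡ 4 − 348 = -344 (mod 5).
    Reduce coefficients mod 5: 1·t ≡ 1 (mod 5).
    So t ≡ 1 (mod 5).
    Then x = 348 + 616·1 = 964, valid modulo lcm(616, 5) = 3080: x ≡ 964 (mod 3080).
  Combine with x ≡ 1 (mod 9); new modulus lcm = 27720.
    Write x = 964 + 3080·t and substitute into x ≡ 1 (mod 9): 3080·t ≡ 1 − 964 = -963 (mod 9).
    Reduce coefficients mod 9: 2·t ≡ 0 (mod 9).
    The inverse of 2 mod 9 is 5 (since 2·5 = 10 = 1·9 + 1), so t ≡ 5·0 = 0 ≡ 0 (mod 9).
    Then x = 964 + 3080·0 = 964, valid modulo lcm(3080, 9) = 27720: x ≡ 964 (mod 27720).
Verify against each original: 964 mod 8 = 4, 964 mod 7 = 5, 964 mod 11 = 7, 964 mod 5 = 4, 964 mod 9 = 1.

x ≡ 964 (mod 27720).


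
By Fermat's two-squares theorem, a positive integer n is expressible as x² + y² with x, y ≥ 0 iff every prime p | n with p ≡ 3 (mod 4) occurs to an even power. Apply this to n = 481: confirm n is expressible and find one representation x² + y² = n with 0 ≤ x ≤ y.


Step 1: Factor n = 481 = 13 · 37.
Step 2: Check the mod-4 condition on each prime factor: 13 ≡ 1 (mod 4), exponent 1; 37 ≡ 1 (mod 4), exponent 1.
All primes ≡ 3 (mod 4) appear to even exponent (or don't appear), so by the two-squares theorem n IS expressible as a sum of two squares.
Step 3: Build a representation. Here n = 13 · 37 is a product of primes ≡ 1 (mod 4). Each prime p ≡ 1 (mod 4) is itself a sum of two squares; find a² by testing p − a² for a perfect square:
  13: 13 − 1² = 12, 13 − 2² = 9 = 3² ⇒ 13 = 2² + 3².
  37: 37 − 1² = 36 = 6² ⇒ 37 = 1² + 6².
  Combine using the Brahmagupta–Fibonacci identity (a² + b²)(c² + d²) = (ac − bd)² + (ad + bc)² = (ac + bd)² + (ad − bc)²:
  13 · 37 = 481: from (2² + 3²)(1² + 6²), take (2·1 − 3·6, 2·6 + 3·1) = (2 − 18, 12 + 3) = (-16, 15); dropping signs (only squares matter) gives (16, 15); check 16² + 15² = 256 + 225 = 481 ✓.
Step 4: Order so x ≤ y and verify: 15² + 16² = 225 + 256 = 481 = n. ✓

n = 481 = 15² + 16² (one valid representation with x ≤ y).


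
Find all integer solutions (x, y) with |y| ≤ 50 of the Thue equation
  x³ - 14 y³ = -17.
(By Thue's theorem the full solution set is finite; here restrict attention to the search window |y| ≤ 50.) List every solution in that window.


The equation is x³ - 14y³ = -17. For fixed y, x³ = 14·y³ − 17, so a solution requires the RHS to be a perfect cube.
Strategy: iterate y from -50 to 50, compute RHS = 14·y³ − 17, and check whether it is a (positive or negative) perfect cube.
Check small values of y:
  y = 0: RHS = -17 is not a perfect cube.
  y = 1: RHS = -3 is not a perfect cube.
  y = -1: RHS = -31 is not a perfect cube.
  y = 2: RHS = 95 is not a perfect cube.
  y = -2: RHS = -129 is not a perfect cube.
  y = 3: RHS = 361 is not a perfect cube.
  y = -3: RHS = -395 is not a perfect cube.
Continuing the search up to |y| = 50 finds no solutions either.
No (x, y) in the scanned range satisfies the equation.

No integer solutions with |y| ≤ 50.


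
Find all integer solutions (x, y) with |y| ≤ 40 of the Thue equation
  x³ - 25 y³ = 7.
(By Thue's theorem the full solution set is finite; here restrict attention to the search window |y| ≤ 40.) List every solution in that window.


The equation is x³ - 25y³ = 7. For fixed y, x³ = 25·y³ + 7, so a solution requires the RHS to be a perfect cube.
Strategy: iterate y from -40 to 40, compute RHS = 25·y³ + 7, and check whether it is a (positive or negative) perfect cube.
Check small values of y:
  y = 0: RHS = 7 is not a perfect cube.
  y = 1: RHS = 32 is not a perfect cube.
  y = -1: RHS = -18 is not a perfect cube.
  y = 2: RHS = 207 is not a perfect cube.
  y = -2: RHS = -193 is not a perfect cube.
  y = 3: RHS = 682 is not a perfect cube.
  y = -3: RHS = -668 is not a perfect cube.
Continuing the search up to |y| = 40 finds no solutions either.
No (x, y) in the scanned range satisfies the equation.

No integer solutions with |y| ≤ 40.


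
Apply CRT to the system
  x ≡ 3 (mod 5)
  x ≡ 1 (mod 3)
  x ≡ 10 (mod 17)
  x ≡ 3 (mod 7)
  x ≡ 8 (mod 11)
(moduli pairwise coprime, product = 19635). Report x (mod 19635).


Product of moduli M = 5 · 3 · 17 · 7 · 11 = 19635.
Merge one congruence at a time:
  Start: x ≡ 3 (mod 5).
  Combine with x ≡ 1 (mod 3); new modulus lcm = 15.
    Write x = 3 + 5·t and substitute into x ≡ 1 (mod 3): 5·t ≡ 1 − 3 = -2 (mod 3).
    Reduce coefficients mod 3: 2·t ≡ 1 (mod 3).
    The inverse of 2 mod 3 is 2 (since 2·2 = 4 = 1·3 + 1), so t ≡ 2·1 = 2 ≡ 2 (mod 3).
    Then x = 3 + 5·2 = 13, valid modulo lcm(5, 3) = 15: x ≡ 13 (mod 15).
  Combine with x ≡ 10 (mod 17); new modulus lcm = 255.
    Write x = 13 + 15·t and substitute into x ≡ 10 (mod 17): 15·t ≡ 10 − 13 = -3 (mod 17).
    Reduce coefficients mod 17: 15·t ≡ 14 (mod 17).
    The inverse of 15 mod 17 is 8 (since 15·8 = 120 = 7·17 + 1), so t ≡ 8·14 = 112 ≡ 10 (mod 17).
    Then x = 13 + 15·10 = 163, valid modulo lcm(15, 17) = 255: x ≡ 163 (mod 255).
  Combine with x ≡ 3 (mod 7); new modulus lcm = 1785.
    Write x = 163 + 255·t and substitute into x ≡ 3 (mod 7): 255·t ≡ 3 − 163 = -160 (mod 7).
    Reduce coefficients mod 7: 3·t ≡ 1 (mod 7).
    The inverse of 3 mod 7 is 5 (since 3·5 = 15 = 2·7 + 1), so t ≡ 5·1 = 5 ≡ 5 (mod 7).
    Then x = 163 + 255·5 = 1438, valid modulo lcm(255, 7) = 1785: x ≡ 1438 (mod 1785).
  Combine with x ≡ 8 (mod 11); new modulus lcm = 19635.
    Write x = 1438 + 1785·t and substitute into x ≡ 8 (mod 11): 1785·t ≡ 8 − 1438 = -1430 (mod 11).
    Reduce coefficients mod 11: 3·t ≡ 0 (mod 11).
    The inverse of 3 mod 11 is 4 (since 3·4 = 12 = 1·11 + 1), so t ≡ 4·0 = 0 ≡ 0 (mod 11).
    Then x = 1438 + 1785·0 = 1438, valid modulo lcm(1785, 11) = 19635: x ≡ 1438 (mod 19635).
Verify against each original: 1438 mod 5 = 3, 1438 mod 3 = 1, 1438 mod 17 = 10, 1438 mod 7 = 3, 1438 mod 11 = 8.

x ≡ 1438 (mod 19635).


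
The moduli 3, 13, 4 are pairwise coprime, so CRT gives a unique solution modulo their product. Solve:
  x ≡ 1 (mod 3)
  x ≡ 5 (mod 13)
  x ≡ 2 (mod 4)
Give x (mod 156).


Moduli 3, 13, 4 are pairwise coprime; by CRT there is a unique solution modulo M = 3 · 13 · 4 = 156.
Solve pairwise, accumulating the modulus:
  Start with x ≡ 1 (mod 3).
  Combine with x ≡ 5 (mod 13): since gcd(3, 13) = 1, we get a unique residue mod 39.
    Write x = 1 + 3·t and substitute into x ≡ 5 (mod 13): 3·t ≡ 5 − 1 = 4 (mod 13).
    The inverse of 3 mod 13 is 9 (since 3·9 = 27 = 2·13 + 1), so t ≡ 9·4 = 36 ≡ 10 (mod 13).
    Then x = 1 + 3·10 = 31, valid modulo lcm(3, 13) = 39: x ≡ 31 (mod 39).
  Combine with x ≡ 2 (mod 4): since gcd(39, 4) = 1, we get a unique residue mod 156.
    Write x = 31 + 39·t and substitute into x ≡ 2 (mod 4): 39·t ≡ 2 − 31 = -29 (mod 4).
    Reduce coefficients mod 4: 3·t ≡ 3 (mod 4).
    The inverse of 3 mod 4 is 3 (since 3·3 = 9 = 2·4 + 1), so t ≡ 3·3 = 9 ≡ 1 (mod 4).
    Then x = 31 + 39·1 = 70, valid modulo lcm(39, 4) = 156: x ≡ 70 (mod 156).
Verify: 70 mod 3 = 1 ✓, 70 mod 13 = 5 ✓, 70 mod 4 = 2 ✓.

x ≡ 70 (mod 156).


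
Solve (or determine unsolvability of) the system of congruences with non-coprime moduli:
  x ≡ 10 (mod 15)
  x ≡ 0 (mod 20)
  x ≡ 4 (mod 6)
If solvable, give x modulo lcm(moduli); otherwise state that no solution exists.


Moduli 15, 20, 6 are not pairwise coprime, so CRT works modulo lcm(m_i) when all pairwise compatibility conditions hold.
Pairwise compatibility: gcd(m_i, m_j) must divide a_i - a_j for every pair.
Merge one congruence at a time:
  Start: x ≡ 10 (mod 15).
  Combine with x ≡ 0 (mod 20): gcd(15, 20) = 5; 0 - 10 = -10, which IS divisible by 5, so compatible.
    Write x = 10 + 15·t and substitute into x ≡ 0 (mod 20): 15·t ≡ 0 − 10 = -10 (mod 20).
    Divide the congruence (and modulus) by g = 5: 3·t ≡ -2 (mod 4).
    Reduce coefficients mod 4: 3·t ≡ 2 (mod 4).
    The inverse of 3 mod 4 is 3 (since 3·3 = 9 = 2·4 + 1), so t ≡ 3·2 = 6 ≡ 2 (mod 4).
    Then x = 10 + 15·2 = 40, valid modulo lcm(15, 20) = 60: x ≡ 40 (mod 60).
  Combine with x ≡ 4 (mod 6): gcd(60, 6) = 6; 4 - 40 = -36, which IS divisible by 6, so compatible.
    Write x = 40 + 60·t and substitute into x ≡ 4 (mod 6): 60·t ≡ 4 − 40 = -36 (mod 6).
    Divide the congruence (and modulus) by g = 6: 10·t ≡ -6 (mod 1).
    Modulo 1 every t works; take t = 0.
    Then x = 40 + 60·0 = 40, valid modulo lcm(60, 6) = 60: x ≡ 40 (mod 60).
Verify: 40 mod 15 = 10, 40 mod 20 = 0, 40 mod 6 = 4.

x ≡ 40 (mod 60).


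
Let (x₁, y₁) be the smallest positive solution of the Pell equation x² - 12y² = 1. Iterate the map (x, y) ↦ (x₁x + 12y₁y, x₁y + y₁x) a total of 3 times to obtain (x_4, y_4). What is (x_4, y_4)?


Step 1: Find the fundamental solution (x₁, y₁) of x² - 12y² = 1.
  Expand √12 as a continued fraction. a₀ = ⌊√12⌋ = 3; iterate m_{k+1} = d_k·a_k − m_k, d_{k+1} = (12 − m_{k+1}²)/d_k, a_{k+1} = ⌊(a₀ + m_{k+1})/d_{k+1}⌋ (starting m₀ = 0, d₀ = 1), with convergents p_k = a_k·p_{k-1} + p_{k-2}, q_k = a_k·q_{k-1} + q_{k-2} (p₋₁ = 1, q₋₁ = 0):
  k = 0: a₀ = 3; p₀/q₀ = 3/1; p₀² − 12·q₀² = 9 − 12 = -3.
  k = 1: m = 3, d = 3, a = ⌊(3 + 3)/3⌋ = 2; p/q = (2·3 + 1)/(2·1 + 0) = 7/2; p² − 12·q² = 49 − 48 = 1.
  The first convergent with p² − 12·q² = 1 gives the fundamental solution (x₁, y₁) = (7, 2).
Step 2: Apply the recurrence (x_{n+1}, y_{n+1}) = (x₁x_n + 12y₁y_n, x₁y_n + y₁x_n) repeatedly.
  From (x_1, y_1) = (7, 2): x_2 = 7·7 + 12·2·2 = 97; y_2 = 7·2 + 2·7 = 28.
  From (x_2, y_2) = (97, 28): x_3 = 7·97 + 12·2·28 = 1351; y_3 = 7·28 + 2·97 = 390.
  From (x_3, y_3) = (1351, 390): x_4 = 7·1351 + 12·2·390 = 18817; y_4 = 7·390 + 2·1351 = 5432.
Step 3: Verify x_4² - 12·y_4² = 354079489 - 354079488 = 1 (should be 1). ✓

(x_1, y_1) = (7, 2); (x_4, y_4) = (18817, 5432).


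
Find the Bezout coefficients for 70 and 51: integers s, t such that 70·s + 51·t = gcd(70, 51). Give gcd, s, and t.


Euclidean algorithm on (70, 51) — divide until remainder is 0:
  70 = 1 · 51 + 19
  51 = 2 · 19 + 13
  19 = 1 · 13 + 6
  13 = 2 · 6 + 1
  6 = 6 · 1 + 0
gcd(70, 51) = 1.
Track Bezout coefficients alongside the remainders: start with r₀ = 70 = a·1 + b·0 (s = 1, t = 0) and r₁ = 51 = a·0 + b·1 (s = 0, t = 1); each new remainder r_{k+1} = r_{k-1} − q_k·r_k inherits s_{k+1} = s_{k-1} − q_k·s_k, t_{k+1} = t_{k-1} − q_k·t_k, so r_k = a·s_k + b·t_k at every step:
  q = 1: r = 19, s = 1 − 1·0 = 1, t = 0 − 1·1 = -1  (check: 70·1 + 51·(-1) = 19)
  q = 2: r = 13, s = 0 − 2·1 = -2, t = 1 − 2·(-1) = 3  (check: 70·(-2) + 51·3 = 13)
  q = 1: r = 6, s = 1 − 1·(-2) = 3, t = -1 − 1·3 = -4  (check: 70·3 + 51·(-4) = 6)
  q = 2: r = 1, s = -2 − 2·3 = -8, t = 3 − 2·(-4) = 11  (check: 70·(-8) + 51·11 = 1)
The row with r = 1 (the gcd) gives the Bezout coefficients s = -8, t = 11.
Result: 70 · (-8) + 51 · (11) = 1.

gcd(70, 51) = 1; s = -8, t = 11 (check: 70·(-8) + 51·11 = 1).


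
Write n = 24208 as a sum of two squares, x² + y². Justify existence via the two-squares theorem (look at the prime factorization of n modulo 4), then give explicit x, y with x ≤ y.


Step 1: Factor n = 24208 = 2^4 · 17 · 89.
Step 2: Check the mod-4 condition on each prime factor: 2 = 2 (special); 17 ≡ 1 (mod 4), exponent 1; 89 ≡ 1 (mod 4), exponent 1.
All primes ≡ 3 (mod 4) appear to even exponent (or don't appear), so by the two-squares theorem n IS expressible as a sum of two squares.
Step 3: Build a representation. Group n = k² · m with k = 4 and m = 17 · 89 = 1513 (a product of primes ≡ 1 (mod 4)); a representation of m scales to one of n via (k·x)² + (k·y)² = k²(x² + y²). Each prime p ≡ 1 (mod 4) is itself a sum of two squares; find a² by testing p − a² for a perfect square:
  17: 17 − 1² = 16 = 4² ⇒ 17 = 1² + 4².
  89: 89 − 1² = 88, 89 − 2² = 85, 89 − 3² = 80, 89 − 4² = 73, 89 − 5² = 64 = 8² ⇒ 89 = 5² + 8².
  Combine using the Brahmagupta–Fibonacci identity (a² + b²)(c² + d²) = (ac − bd)² + (ad + bc)² = (ac + bd)² + (ad − bc)²:
  17 · 89 = 1513: from (1² + 4²)(5² + 8²), take (1·5 − 4·8, 1·8 + 4·5) = (5 − 32, 8 + 20) = (-27, 28); dropping signs (only squares matter) gives (27, 28); check 27² + 28² = 729 + 784 = 1513 ✓.
  Scale by k = 4: (4·27, 4·28) = (108, 112).
Step 4: Order so x ≤ y and verify: 108² + 112² = 11664 + 12544 = 24208 = n. ✓

n = 24208 = 108² + 112² (one valid representation with x ≤ y).


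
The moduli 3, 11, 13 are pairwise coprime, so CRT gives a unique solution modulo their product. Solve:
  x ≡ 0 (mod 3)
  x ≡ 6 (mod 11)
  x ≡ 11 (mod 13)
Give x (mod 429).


Moduli 3, 11, 13 are pairwise coprime; by CRT there is a unique solution modulo M = 3 · 11 · 13 = 429.
Solve pairwise, accumulating the modulus:
  Start with x ≡ 0 (mod 3).
  Combine with x ≡ 6 (mod 11): since gcd(3, 11) = 1, we get a unique residue mod 33.
    Write x = 0 + 3·t and substitute into x ≡ 6 (mod 11): 3·t ≡ 6 − 0 = 6 (mod 11).
    The inverse of 3 mod 11 is 4 (since 3·4 = 12 = 1·11 + 1), so t ≡ 4·6 = 24 ≡ 2 (mod 11).
    Then x = 0 + 3·2 = 6, valid modulo lcm(3, 11) = 33: x ≡ 6 (mod 33).
  Combine with x ≡ 11 (mod 13): since gcd(33, 13) = 1, we get a unique residue mod 429.
    Write x = 6 + 33·t and substitute into x ≡ 11 (mod 13): 33·t ≡ 11 − 6 = 5 (mod 13).
    Reduce coefficients mod 13: 7·t ≡ 5 (mod 13).
    The inverse of 7 mod 13 is 2 (since 7·2 = 14 = 1·13 + 1), so t ≡ 2·5 = 10 ≡ 10 (mod 13).
    Then x = 6 + 33·10 = 336, valid modulo lcm(33, 13) = 429: x ≡ 336 (mod 429).
Verify: 336 mod 3 = 0 ✓, 336 mod 11 = 6 ✓, 336 mod 13 = 11 ✓.

x ≡ 336 (mod 429).


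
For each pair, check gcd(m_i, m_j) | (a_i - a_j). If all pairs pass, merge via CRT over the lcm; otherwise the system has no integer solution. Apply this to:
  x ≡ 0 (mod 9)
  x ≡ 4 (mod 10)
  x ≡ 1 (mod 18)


Moduli 9, 10, 18 are not pairwise coprime, so CRT works modulo lcm(m_i) when all pairwise compatibility conditions hold.
Pairwise compatibility: gcd(m_i, m_j) must divide a_i - a_j for every pair.
Merge one congruence at a time:
  Start: x ≡ 0 (mod 9).
  Combine with x ≡ 4 (mod 10): gcd(9, 10) = 1; 4 - 0 = 4, which IS divisible by 1, so compatible.
    Write x = 0 + 9·t and substitute into x ≡ 4 (mod 10): 9·t ≡ 4 − 0 = 4 (mod 10).
    The inverse of 9 mod 10 is 9 (since 9·9 = 81 = 8·10 + 1), so t ≡ 9·4 = 36 ≡ 6 (mod 10).
    Then x = 0 + 9·6 = 54, valid modulo lcm(9, 10) = 90: x ≡ 54 (mod 90).
  Combine with x ≡ 1 (mod 18): gcd(90, 18) = 18, and 1 - 54 = -53 is NOT divisible by 18.
    ⇒ system is inconsistent (no integer solution).

No solution (the system is inconsistent).


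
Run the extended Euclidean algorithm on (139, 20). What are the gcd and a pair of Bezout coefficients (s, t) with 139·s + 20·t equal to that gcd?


Euclidean algorithm on (139, 20) — divide until remainder is 0:
  139 = 6 · 20 + 19
  20 = 1 · 19 + 1
  19 = 19 · 1 + 0
gcd(139, 20) = 1.
Track Bezout coefficients alongside the remainders: start with r₀ = 139 = a·1 + b·0 (s = 1, t = 0) and r₁ = 20 = a·0 + b·1 (s = 0, t = 1); each new remainder r_{k+1} = r_{k-1} − q_k·r_k inherits s_{k+1} = s_{k-1} − q_k·s_k, t_{k+1} = t_{k-1} − q_k·t_k, so r_k = a·s_k + b·t_k at every step:
  q = 6: r = 19, s = 1 − 6·0 = 1, t = 0 − 6·1 = -6  (check: 139·1 + 20·(-6) = 19)
  q = 1: r = 1, s = 0 − 1·1 = -1, t = 1 − 1·(-6) = 7  (check: 139·(-1) + 20·7 = 1)
The row with r = 1 (the gcd) gives the Bezout coefficients s = -1, t = 7.
Result: 139 · (-1) + 20 · (7) = 1.

gcd(139, 20) = 1; s = -1, t = 7 (check: 139·(-1) + 20·7 = 1).


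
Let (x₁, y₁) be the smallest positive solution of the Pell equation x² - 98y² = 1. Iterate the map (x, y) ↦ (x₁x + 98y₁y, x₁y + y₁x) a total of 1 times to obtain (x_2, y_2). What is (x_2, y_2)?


Step 1: Find the fundamental solution (x₁, y₁) of x² - 98y² = 1.
  Expand √98 as a continued fraction. a₀ = ⌊√98⌋ = 9; iterate m_{k+1} = d_k·a_k − m_k, d_{k+1} = (98 − m_{k+1}²)/d_k, a_{k+1} = ⌊(a₀ + m_{k+1})/d_{k+1}⌋ (starting m₀ = 0, d₀ = 1), with convergents p_k = a_k·p_{k-1} + p_{k-2}, q_k = a_k·q_{k-1} + q_{k-2} (p₋₁ = 1, q₋₁ = 0):
  k = 0: a₀ = 9; p₀/q₀ = 9/1; p₀² − 98·q₀² = 81 − 98 = -17.
  k = 1: m = 9, d = 17, a = ⌊(9 + 9)/17⌋ = 1; p/q = (1·9 + 1)/(1·1 + 0) = 10/1; p² − 98·q² = 100 − 98 = 2.
  k = 2: m = 8, d = 2, a = ⌊(9 + 8)/2⌋ = 8; p/q = (8·10 + 9)/(8·1 + 1) = 89/9; p² − 98·q² = 7921 − 7938 = -17.
  k = 3: m = 8, d = 17, a = ⌊(9 + 8)/17⌋ = 1; p/q = (1·89 + 10)/(1·9 + 1) = 99/10; p² − 98·q² = 9801 − 9800 = 1.
  The first convergent with p² − 98·q² = 1 gives the fundamental solution (x₁, y₁) = (99, 10).
Step 2: Apply the recurrence (x_{n+1}, y_{n+1}) = (x₁x_n + 98y₁y_n, x₁y_n + y₁x_n) repeatedly.
  From (x_1, y_1) = (99, 10): x_2 = 99·99 + 98·10·10 = 19601; y_2 = 99·10 + 10·99 = 1980.
Step 3: Verify x_2² - 98·y_2² = 384199201 - 384199200 = 1 (should be 1). ✓

(x_1, y_1) = (99, 10); (x_2, y_2) = (19601, 1980).
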